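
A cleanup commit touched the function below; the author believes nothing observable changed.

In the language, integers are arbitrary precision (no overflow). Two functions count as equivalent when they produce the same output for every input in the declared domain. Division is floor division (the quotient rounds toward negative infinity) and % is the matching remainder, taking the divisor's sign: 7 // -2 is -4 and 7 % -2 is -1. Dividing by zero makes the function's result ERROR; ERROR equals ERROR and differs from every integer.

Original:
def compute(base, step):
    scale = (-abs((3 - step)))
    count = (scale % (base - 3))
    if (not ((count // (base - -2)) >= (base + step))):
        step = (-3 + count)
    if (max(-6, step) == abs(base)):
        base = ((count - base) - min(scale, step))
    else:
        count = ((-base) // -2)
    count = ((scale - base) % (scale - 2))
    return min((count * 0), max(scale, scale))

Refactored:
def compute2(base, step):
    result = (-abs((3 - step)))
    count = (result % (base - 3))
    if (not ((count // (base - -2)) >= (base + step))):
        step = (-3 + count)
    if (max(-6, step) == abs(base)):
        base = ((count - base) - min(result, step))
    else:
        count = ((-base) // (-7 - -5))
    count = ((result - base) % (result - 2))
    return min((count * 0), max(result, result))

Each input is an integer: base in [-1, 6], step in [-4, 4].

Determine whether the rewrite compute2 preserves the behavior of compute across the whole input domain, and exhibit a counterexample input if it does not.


Changes here: local variable names differ; also arithmetic usage differs; also constant usage differs; the full 72-point sweep finds no disagreement.
verdict: equivalent


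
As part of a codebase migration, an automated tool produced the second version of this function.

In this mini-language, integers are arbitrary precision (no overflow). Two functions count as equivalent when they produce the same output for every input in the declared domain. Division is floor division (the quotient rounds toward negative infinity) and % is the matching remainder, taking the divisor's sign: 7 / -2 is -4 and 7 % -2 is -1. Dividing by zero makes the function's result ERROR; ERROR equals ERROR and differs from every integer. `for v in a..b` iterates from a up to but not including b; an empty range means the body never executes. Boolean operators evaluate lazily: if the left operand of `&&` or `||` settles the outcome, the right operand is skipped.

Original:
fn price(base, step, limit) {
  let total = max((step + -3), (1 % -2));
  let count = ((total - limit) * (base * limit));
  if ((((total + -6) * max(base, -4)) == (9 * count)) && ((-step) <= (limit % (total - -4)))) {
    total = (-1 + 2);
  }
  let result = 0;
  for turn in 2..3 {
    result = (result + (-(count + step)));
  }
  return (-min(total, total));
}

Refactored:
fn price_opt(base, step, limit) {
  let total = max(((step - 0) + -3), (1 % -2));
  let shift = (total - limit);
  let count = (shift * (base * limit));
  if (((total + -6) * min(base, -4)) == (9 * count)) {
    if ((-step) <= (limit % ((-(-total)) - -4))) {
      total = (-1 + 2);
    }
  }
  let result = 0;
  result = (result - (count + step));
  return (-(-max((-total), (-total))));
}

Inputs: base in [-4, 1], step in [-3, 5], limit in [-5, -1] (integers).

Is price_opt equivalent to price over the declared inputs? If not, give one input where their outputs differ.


Run the pair on base=0, step=-2, limit=-4.
price: total becomes -1; next count becomes 0; next ((((total + -6) * max(base, -4)) == (9 * count)) && ((-step) <= (limit % (total - -4)))) evaluates to true; next total becomes 1; next result becomes 0; next at turn=2:; next result becomes 2; next final value -1
price_opt: total becomes -1; next shift becomes 3; next count becomes 0; next (((total + -6) * min(base, -4)) == (9 * count)) evaluates to false; next result becomes 0; next result becomes 2; next final value 1
-1 against 1: the behavior changed.
verdict: not equivalent; witness: base=0, step=-2, limit=-4


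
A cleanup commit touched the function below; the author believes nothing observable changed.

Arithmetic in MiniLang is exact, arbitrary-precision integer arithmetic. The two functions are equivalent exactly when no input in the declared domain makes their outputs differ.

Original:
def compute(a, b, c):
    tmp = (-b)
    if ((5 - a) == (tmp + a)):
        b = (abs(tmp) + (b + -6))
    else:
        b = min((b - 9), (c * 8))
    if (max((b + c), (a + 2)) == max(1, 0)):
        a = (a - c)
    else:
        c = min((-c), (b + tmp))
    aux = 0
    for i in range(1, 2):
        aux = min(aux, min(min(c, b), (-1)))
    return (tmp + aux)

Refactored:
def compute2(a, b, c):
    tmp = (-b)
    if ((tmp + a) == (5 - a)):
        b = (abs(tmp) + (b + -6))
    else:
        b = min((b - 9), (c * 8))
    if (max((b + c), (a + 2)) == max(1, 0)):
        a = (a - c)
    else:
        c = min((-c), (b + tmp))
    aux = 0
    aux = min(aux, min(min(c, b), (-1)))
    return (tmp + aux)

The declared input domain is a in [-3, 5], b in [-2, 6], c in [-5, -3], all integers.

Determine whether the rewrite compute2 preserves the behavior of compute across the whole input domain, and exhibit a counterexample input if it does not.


The two are interchangeable: statement counts differ; also local variable names differ; also loop structure differs, and every declared input agrees.
Tracing a=5, b=5, c=-4: compute: tmp = -5; ((5 - a) == (tmp + a)) -> true; b = 4; (max((b + c), (a + 2)) == max(1, 0)) -> false; c = -1; aux = 0; [i=1]; aux = -1; return -6 | compute2: tmp = -5; ((tmp + a) == (5 - a)) -> true; b = 4; (max((b + c), (a + 2)) == max(1, 0)) -> false; c = -1; aux = 0; aux = -1; return -6 — matching result -6.
Checked all 243 inputs in the declared domain: the outputs agree on every one.
verdict: equivalent


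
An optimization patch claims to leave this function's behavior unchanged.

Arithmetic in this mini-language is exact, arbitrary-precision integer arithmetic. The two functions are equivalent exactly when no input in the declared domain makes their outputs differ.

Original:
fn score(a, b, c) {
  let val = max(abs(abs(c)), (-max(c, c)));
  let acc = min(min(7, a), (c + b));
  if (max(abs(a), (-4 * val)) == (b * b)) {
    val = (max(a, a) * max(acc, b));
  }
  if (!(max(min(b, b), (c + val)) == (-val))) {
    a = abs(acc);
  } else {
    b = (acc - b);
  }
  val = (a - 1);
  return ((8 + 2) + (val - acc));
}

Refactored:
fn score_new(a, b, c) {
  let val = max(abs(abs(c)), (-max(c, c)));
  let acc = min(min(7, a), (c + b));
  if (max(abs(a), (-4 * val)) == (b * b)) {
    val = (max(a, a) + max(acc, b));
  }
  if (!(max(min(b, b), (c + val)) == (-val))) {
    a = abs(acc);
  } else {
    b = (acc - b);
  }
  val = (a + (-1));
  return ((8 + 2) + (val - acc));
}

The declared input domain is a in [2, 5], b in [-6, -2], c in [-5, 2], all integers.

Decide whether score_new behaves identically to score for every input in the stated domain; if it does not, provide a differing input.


The rewrite breaks on a=4, b=-2, c=-5, where the results are 23 and 20.
score: val = 5; acc = -7; (max(abs(a), (-4 * val)) == (b * b)) -> true; val = -8; (!(max(min(b, b), (c + val)) == (-val))) -> true; a = 7; val = 6; return 23
score_new: val = 5; acc = -7; (max(abs(a), (-4 * val)) == (b * b)) -> true; val = 2; (!(max(min(b, b), (c + val)) == (-val))) -> false; b = -5; val = 3; return 20
verdict: not equivalent; witness: a=4, b=-2, c=-5


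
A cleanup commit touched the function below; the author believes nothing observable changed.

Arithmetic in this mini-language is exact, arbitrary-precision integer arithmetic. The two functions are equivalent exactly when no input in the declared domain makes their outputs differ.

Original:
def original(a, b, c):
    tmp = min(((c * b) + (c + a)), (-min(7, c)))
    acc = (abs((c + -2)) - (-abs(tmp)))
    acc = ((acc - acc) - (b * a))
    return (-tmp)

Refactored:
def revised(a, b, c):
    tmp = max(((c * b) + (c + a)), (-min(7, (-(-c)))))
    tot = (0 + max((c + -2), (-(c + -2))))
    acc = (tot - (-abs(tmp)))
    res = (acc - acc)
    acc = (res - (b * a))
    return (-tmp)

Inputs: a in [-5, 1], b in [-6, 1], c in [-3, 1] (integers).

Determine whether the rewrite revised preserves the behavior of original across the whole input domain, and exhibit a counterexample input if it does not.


Input a=-5, b=-6, c=-3: -3 from original versus -10 from revised.
verdict: not equivalent; witness: a=-5, b=-6, c=-3


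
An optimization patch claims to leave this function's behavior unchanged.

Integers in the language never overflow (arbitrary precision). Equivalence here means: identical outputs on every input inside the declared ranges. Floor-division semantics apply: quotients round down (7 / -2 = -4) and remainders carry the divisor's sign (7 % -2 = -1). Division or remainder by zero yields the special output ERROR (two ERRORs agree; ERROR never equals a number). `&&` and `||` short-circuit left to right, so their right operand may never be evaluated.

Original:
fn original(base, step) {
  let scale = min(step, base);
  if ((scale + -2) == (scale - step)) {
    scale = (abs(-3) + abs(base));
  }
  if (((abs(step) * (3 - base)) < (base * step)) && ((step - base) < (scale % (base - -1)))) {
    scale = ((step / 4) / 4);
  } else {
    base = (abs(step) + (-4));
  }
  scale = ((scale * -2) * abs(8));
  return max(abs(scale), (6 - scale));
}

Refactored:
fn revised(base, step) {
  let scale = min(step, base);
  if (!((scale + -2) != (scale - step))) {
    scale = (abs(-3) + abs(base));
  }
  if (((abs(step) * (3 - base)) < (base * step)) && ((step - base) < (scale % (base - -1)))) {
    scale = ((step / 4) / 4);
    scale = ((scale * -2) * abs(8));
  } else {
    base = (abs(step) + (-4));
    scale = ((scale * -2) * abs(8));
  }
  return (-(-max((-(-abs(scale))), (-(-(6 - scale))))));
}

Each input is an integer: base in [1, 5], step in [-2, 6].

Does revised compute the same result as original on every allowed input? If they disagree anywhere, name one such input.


The two are interchangeable: statement counts differ, and arithmetic usage differs, and comparison usage differs, and constant usage differs, and boolean connective usage differs, and min/max/abs usage differs, and every declared input agrees.
As a probe, take base=5, step=-1: original runs scale becomes -1; next ((scale + -2) == (scale - step)) evaluates to false; next (((abs(step) * (3 - base)) < (base * step)) && ((step - base) < (scale % (base - -1)))) evaluates to false; next base becomes -3; next scale becomes 16; next final value 16; revised runs scale becomes -1; next (!((scale + -2) != (scale - step))) evaluates to false; next (((abs(step) * (3 - base)) < (base * step)) && ((step - base) < (scale % (base - -1)))) evaluates to false; next base becomes -3; next scale becomes 16; next final value 16; both end at 16.
An exhaustive pass over the 45 declared inputs shows identical outputs.
verdict: equivalent


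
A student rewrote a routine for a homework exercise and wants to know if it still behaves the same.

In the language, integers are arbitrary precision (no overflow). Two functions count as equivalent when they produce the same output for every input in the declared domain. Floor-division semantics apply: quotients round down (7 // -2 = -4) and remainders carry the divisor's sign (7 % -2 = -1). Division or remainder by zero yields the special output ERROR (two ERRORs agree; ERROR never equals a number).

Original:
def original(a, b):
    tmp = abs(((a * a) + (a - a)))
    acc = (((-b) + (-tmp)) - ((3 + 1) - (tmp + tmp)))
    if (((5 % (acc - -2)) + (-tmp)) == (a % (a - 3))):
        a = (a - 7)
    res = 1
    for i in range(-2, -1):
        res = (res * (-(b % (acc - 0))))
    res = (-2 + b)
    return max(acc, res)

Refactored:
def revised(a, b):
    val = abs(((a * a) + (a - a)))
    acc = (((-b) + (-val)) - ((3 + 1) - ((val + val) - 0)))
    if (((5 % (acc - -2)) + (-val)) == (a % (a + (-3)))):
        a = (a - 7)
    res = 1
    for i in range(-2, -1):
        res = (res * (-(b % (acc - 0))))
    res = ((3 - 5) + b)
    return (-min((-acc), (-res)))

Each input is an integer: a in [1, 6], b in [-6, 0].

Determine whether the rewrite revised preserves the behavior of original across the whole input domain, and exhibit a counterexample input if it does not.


The two versions differ — the changes include arithmetic usage differs, min/max/abs usage differs, constant usage differs, local variable names differ.
Tracing a=3, b=-2: original: tmp becomes 9; next acc becomes 7; next hits division by zero so the output is ERROR | revised: val becomes 9; next acc becomes 7; next hits division by zero so the output is ERROR — matching result ERROR.
Across all 42 domain points the two functions coincide.
verdict: equivalent


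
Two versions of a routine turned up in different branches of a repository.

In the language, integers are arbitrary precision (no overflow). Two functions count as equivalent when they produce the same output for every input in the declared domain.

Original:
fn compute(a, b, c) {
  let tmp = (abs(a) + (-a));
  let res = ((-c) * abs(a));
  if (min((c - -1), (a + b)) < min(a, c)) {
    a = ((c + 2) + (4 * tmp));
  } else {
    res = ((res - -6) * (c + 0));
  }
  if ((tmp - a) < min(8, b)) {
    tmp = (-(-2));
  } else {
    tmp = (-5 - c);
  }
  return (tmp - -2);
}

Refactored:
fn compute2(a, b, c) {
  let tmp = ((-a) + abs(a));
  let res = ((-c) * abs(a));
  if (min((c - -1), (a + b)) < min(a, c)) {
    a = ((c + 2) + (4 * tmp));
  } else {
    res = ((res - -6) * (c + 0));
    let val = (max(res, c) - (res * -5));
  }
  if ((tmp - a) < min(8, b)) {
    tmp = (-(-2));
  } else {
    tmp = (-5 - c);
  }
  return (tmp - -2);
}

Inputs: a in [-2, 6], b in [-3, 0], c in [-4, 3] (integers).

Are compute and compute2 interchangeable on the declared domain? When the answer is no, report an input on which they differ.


Side by side, the visible changes include: constant usage differs, statement counts differ, local variable names differ, min/max/abs usage differs, arithmetic usage differs.
Tracing a=0, b=-2, c=-2: compute: tmp becomes 0; next res becomes 0; next (min((c - -1), (a + b)) < min(a, c)) evaluates to false; next res becomes -12; next ((tmp - a) < min(8, b)) evaluates to false; next tmp becomes -3; next final value -1 | compute2: tmp becomes 0; next res becomes 0; next (min((c - -1), (a + b)) < min(a, c)) evaluates to false; next res becomes -12; next val becomes -62; next ((tmp - a) < min(8, b)) evaluates to false; next tmp becomes -3; next final value -1 — matching result -1.
Every one of the 288 inputs gives matching results.
verdict: equivalent


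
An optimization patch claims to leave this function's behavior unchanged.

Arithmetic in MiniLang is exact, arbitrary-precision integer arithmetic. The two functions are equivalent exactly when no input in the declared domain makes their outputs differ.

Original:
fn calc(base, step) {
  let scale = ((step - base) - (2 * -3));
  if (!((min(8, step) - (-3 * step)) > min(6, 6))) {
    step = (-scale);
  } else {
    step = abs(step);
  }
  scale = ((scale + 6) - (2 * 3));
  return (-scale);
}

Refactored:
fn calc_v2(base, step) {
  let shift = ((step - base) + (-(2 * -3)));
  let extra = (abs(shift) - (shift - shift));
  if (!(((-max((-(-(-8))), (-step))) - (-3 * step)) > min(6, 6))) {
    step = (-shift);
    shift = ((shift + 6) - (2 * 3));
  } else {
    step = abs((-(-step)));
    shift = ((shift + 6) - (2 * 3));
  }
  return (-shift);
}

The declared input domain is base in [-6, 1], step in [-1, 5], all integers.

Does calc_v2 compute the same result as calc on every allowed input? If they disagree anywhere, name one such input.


The two versions differ — the changes include local variable names differ; min/max/abs usage differs; arithmetic usage differs; statement counts differ; constant usage differs.
One worked example (base=-6, step=0) — calc: scale becomes 12; next (!((min(8, step) - (-3 * step)) > min(6, 6))) evaluates to true; next step becomes -12; next scale becomes 12; next final value -12; calc_v2: shift becomes 12; next extra becomes 12; next (!(((-max((-(-(-8))), (-step))) - (-3 * step)) > min(6, 6))) evaluates to true; next step becomes -12; next shift becomes 12; next final value -12; agreement on -12.
Sweeping the whole domain (56 inputs) finds no disagreement.
verdict: equivalent


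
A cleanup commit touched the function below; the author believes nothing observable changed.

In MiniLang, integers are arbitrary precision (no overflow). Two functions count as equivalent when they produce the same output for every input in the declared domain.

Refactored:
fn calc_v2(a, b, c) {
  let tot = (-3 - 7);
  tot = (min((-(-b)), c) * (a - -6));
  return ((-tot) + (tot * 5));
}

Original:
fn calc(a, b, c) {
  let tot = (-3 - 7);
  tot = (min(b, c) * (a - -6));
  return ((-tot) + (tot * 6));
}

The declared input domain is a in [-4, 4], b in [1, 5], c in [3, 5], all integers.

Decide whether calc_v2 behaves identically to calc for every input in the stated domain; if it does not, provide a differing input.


Not equivalent: a=-4, b=1, c=3 separates them (10 vs 8).
calc: tot := -10 | tot := 2 | result 10
calc_v2: tot := -10 | tot := 2 | result 8
verdict: not equivalent; witness: a=-4, b=1, c=3


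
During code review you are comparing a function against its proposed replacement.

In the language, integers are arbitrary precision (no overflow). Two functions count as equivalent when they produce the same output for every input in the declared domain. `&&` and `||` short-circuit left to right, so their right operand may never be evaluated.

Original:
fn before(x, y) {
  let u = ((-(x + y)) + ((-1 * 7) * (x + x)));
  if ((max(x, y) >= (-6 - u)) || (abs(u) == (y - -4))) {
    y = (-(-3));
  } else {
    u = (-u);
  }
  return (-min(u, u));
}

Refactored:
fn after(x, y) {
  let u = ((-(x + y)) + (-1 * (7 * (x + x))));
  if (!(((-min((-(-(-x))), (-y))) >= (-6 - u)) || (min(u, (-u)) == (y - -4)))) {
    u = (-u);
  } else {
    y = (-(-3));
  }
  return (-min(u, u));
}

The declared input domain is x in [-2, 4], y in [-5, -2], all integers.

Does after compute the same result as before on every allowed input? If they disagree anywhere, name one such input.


There is a behavioral-looking edit here, yet the outcome never shifts on this domain; all 28 inputs agree.
verdict: equivalent


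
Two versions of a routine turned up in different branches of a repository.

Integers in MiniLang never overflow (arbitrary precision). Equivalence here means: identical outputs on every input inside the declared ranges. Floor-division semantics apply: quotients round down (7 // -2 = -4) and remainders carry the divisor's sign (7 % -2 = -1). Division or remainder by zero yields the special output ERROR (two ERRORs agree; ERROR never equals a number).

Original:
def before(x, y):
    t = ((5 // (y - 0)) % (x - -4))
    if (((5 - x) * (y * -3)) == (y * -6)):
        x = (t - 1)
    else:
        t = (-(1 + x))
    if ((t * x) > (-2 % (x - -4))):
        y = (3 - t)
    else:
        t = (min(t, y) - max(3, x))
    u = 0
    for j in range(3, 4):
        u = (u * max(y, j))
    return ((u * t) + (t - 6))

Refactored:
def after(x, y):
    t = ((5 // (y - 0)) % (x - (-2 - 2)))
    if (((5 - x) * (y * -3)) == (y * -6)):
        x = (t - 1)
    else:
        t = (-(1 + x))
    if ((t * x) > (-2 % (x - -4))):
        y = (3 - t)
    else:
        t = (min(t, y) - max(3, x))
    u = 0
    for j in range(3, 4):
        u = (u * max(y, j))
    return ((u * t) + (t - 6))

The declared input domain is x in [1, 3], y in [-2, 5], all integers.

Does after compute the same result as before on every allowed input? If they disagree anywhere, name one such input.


Comparing the listings, the differences include: constant usage differs, and arithmetic usage differs.
Spot check at x=3, y=2 — before: t becomes 2; next (((5 - x) * (y * -3)) == (y * -6)) evaluates to true; next x becomes 1; next ((t * x) > (-2 % (x - -4))) evaluates to false; next t becomes -1; next u becomes 0; next at j=3:; next u becomes 0; next final value -7. after: t becomes 2; next (((5 - x) * (y * -3)) == (y * -6)) evaluates to true; next x becomes 1; next ((t * x) > (-2 % (x - -4))) evaluates to false; next t becomes -1; next u becomes 0; next at j=3:; next u becomes 0; next final value -7. Both give -7.
Across all 24 domain points the two functions coincide.
verdict: equivalent


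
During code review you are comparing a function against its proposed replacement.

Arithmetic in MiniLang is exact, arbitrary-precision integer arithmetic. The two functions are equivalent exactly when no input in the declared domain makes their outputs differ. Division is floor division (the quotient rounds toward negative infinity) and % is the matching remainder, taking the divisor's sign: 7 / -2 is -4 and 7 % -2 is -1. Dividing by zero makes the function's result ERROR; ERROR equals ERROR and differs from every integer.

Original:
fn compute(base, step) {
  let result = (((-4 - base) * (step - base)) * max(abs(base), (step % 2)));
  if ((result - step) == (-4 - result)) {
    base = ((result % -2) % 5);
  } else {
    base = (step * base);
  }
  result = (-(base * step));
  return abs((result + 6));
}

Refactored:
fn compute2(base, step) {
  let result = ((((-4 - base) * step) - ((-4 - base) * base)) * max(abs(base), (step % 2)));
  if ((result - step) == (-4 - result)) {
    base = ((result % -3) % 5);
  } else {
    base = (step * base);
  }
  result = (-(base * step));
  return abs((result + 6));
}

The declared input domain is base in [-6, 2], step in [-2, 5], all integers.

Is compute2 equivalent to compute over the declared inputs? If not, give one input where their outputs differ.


There is a counterexample at base=-3, step=-2: 14 on one side, 6 on the other.
compute: result := -3 | ((result - step) == (-4 - result)): true | base := 4 | result := 8 | result 14
compute2: result := -3 | ((result - step) == (-4 - result)): true | base := 0 | result := 0 | result 6
verdict: not equivalent; witness: base=-3, step=-2


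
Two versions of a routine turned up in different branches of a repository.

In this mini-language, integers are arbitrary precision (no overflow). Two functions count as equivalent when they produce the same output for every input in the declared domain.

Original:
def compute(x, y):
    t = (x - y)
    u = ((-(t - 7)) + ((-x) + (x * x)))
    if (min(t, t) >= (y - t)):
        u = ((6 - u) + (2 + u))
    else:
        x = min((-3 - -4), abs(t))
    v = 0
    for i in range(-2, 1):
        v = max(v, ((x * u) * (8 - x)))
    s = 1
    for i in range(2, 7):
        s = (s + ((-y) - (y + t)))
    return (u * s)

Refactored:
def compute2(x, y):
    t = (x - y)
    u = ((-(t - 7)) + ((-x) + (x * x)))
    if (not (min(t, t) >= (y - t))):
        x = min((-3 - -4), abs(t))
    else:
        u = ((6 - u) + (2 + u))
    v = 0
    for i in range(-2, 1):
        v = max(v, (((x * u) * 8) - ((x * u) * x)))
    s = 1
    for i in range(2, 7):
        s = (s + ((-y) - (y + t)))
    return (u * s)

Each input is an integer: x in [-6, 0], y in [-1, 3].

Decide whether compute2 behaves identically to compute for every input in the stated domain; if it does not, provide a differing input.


This is a faithful refactor — arithmetic usage differs; and boolean connective usage differs, but the computed results match everywhere.
Tracing x=-3, y=3: compute: t=-6, then u=25, then (min(t, t) >= (y - t)) is false, then x=1, then v=0, then (i=-2), then v=175, then (i=-1), then v=175, then (i=0), then v=175, then s=1, then (i=2), then s=1, then (i=3), then s=1, then (i=4), then s=1, then (i=5), then s=1, then (i=6), then s=1, then returns 25 | compute2: t=-6, then u=25, then (not (min(t, t) >= (y - t))) is true, then x=1, then v=0, then (i=-2), then v=175, then (i=-1), then v=175, then (i=0), then v=175, then s=1, then (i=2), then s=1, then (i=3), then s=1, then (i=4), then s=1, then (i=5), then s=1, then (i=6), then s=1, then returns 25 — matching result 25.
Across all 35 domain points the two functions coincide.
verdict: equivalent


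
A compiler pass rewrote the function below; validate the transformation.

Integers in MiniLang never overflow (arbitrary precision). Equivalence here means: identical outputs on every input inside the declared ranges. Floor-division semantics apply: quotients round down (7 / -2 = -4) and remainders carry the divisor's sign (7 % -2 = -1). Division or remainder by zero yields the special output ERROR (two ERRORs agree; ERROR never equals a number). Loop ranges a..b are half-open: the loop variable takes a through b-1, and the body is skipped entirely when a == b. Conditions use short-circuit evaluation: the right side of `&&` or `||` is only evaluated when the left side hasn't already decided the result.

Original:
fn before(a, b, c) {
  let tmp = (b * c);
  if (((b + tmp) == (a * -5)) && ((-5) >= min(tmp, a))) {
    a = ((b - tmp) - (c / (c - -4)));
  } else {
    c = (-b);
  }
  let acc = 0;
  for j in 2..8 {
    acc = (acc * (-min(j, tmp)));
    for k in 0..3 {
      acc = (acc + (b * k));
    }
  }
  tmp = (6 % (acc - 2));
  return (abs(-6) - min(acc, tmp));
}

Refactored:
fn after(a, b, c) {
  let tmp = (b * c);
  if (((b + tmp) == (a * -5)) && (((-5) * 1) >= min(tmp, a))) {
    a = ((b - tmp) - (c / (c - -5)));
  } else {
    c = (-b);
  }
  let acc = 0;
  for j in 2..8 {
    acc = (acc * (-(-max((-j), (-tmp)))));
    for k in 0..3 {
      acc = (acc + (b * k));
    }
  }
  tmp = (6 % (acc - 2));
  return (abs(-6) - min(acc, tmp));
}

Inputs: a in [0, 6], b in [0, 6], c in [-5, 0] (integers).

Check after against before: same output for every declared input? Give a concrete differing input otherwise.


On input a=3, b=5, c=-4, before returns ERROR while after returns 0.
verdict: not equivalent; witness: a=3, b=5, c=-4


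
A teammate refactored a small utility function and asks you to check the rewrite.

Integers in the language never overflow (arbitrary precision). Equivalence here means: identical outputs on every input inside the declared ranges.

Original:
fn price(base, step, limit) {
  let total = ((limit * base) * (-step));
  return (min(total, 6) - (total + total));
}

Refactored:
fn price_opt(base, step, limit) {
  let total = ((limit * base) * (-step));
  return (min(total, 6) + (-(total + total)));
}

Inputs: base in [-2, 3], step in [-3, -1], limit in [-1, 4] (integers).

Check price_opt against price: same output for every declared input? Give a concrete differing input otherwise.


The two versions differ — the changes include arithmetic usage differs.
Tracing base=1, step=-3, limit=-1: price: total := -3 | result 3 | price_opt: total := -3 | result 3 — matching result 3.
Checked all 108 inputs in the declared domain: the outputs agree on every one.
verdict: equivalent


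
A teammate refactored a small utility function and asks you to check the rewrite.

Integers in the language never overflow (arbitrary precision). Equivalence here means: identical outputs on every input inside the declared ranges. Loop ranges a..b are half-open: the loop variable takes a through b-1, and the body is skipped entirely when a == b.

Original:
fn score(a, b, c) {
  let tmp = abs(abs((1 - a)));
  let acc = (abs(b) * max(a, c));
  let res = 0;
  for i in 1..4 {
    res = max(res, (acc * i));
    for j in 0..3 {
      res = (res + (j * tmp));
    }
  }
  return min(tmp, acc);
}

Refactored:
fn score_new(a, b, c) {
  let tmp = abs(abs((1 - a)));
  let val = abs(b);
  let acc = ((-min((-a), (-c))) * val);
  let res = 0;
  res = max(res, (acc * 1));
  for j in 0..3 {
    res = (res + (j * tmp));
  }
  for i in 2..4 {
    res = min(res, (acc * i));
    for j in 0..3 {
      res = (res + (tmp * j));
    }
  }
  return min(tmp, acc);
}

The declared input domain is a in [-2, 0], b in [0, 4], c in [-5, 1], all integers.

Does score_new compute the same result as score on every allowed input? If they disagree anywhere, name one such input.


The one real change (`max(res, (acc * i))` became `min(res, (acc * i))`) has no effect anywhere in the declared ranges.
Tracing a=-1, b=3, c=-4: score: tmp=2, then acc=-3, then res=0, then (i=1), then res=0, then (j=0), then res=0, then (j=1), then res=2, then (j=2), then res=6, then (i=2), then res=6, then (j=0), then res=6, then (j=1), then res=8, then (j=2), then res=12, then (i=3), then res=12, then (j=0), then res=12, then (j=1), then res=14, then (j=2), then res=18, then returns -3 | score_new: tmp=2, then val=3, then acc=-3, then res=0, then res=0, then (j=0), then res=0, then (j=1), then res=2, then (j=2), then res=6, then (i=2), then res=-6, then (j=0), then res=-6, then (j=1), then res=-4, then (j=2), then res=0, then (i=3), then res=-9, then (j=0), then res=-9, then (j=1), then res=-7, then (j=2), then res=-3, then returns -3 — matching result -3.
Sweeping the whole domain (105 inputs) finds no disagreement.
verdict: equivalent


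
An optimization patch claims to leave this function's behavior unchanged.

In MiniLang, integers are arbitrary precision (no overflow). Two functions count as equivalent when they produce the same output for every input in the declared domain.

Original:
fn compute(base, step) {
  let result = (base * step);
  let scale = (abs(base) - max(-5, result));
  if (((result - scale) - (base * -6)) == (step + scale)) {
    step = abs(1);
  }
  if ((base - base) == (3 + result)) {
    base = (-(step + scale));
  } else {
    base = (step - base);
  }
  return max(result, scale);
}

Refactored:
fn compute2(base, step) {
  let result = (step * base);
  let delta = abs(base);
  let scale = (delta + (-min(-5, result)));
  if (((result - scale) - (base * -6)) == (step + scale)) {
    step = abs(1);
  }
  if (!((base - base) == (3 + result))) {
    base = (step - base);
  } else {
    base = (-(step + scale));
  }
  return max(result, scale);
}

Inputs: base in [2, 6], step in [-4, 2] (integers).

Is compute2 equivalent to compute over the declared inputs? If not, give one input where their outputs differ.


There is a counterexample at base=2, step=-4: 7 on one side, 10 on the other.
compute: result := -8 | scale := 7 | (((result - scale) - (base * -6)) == (step + scale)): false | ((base - base) == (3 + result)): false | base := -6 | result 7
compute2: result := -8 | delta := 2 | scale := 10 | (((result - scale) - (base * -6)) == (step + scale)): false | (!((base - base) == (3 + result))): true | base := -6 | result 10
verdict: not equivalent; witness: base=2, step=-4


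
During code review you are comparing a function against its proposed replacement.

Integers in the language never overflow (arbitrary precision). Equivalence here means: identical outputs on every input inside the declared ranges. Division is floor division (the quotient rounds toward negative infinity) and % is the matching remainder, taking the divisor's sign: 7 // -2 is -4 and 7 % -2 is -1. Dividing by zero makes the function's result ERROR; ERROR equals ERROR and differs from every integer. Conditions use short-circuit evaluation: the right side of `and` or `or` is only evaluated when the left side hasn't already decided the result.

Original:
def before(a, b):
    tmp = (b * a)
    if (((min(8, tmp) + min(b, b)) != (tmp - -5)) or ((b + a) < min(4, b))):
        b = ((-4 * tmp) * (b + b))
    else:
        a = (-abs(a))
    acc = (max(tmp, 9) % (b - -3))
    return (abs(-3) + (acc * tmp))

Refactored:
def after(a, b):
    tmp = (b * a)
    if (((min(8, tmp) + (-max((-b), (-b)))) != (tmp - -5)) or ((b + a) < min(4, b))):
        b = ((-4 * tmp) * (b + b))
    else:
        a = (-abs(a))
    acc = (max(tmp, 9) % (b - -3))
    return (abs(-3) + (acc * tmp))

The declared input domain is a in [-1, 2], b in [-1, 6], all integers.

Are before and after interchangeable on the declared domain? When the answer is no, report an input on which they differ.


Reading the diff, among the changes: min/max/abs usage differs.
Spot check at a=0, b=2 — before: tmp becomes 0; next (((min(8, tmp) + min(b, b)) != (tmp - -5)) or ((b + a) < min(4, b))) evaluates to true; next b becomes 0; next acc becomes 0; next final value 3. after: tmp becomes 0; next (((min(8, tmp) + (-max((-b), (-b)))) != (tmp - -5)) or ((b + a) < min(4, b))) evaluates to true; next b becomes 0; next acc becomes 0; next final value 3. Both give 3.
An exhaustive pass over the 32 declared inputs shows identical outputs.
verdict: equivalent


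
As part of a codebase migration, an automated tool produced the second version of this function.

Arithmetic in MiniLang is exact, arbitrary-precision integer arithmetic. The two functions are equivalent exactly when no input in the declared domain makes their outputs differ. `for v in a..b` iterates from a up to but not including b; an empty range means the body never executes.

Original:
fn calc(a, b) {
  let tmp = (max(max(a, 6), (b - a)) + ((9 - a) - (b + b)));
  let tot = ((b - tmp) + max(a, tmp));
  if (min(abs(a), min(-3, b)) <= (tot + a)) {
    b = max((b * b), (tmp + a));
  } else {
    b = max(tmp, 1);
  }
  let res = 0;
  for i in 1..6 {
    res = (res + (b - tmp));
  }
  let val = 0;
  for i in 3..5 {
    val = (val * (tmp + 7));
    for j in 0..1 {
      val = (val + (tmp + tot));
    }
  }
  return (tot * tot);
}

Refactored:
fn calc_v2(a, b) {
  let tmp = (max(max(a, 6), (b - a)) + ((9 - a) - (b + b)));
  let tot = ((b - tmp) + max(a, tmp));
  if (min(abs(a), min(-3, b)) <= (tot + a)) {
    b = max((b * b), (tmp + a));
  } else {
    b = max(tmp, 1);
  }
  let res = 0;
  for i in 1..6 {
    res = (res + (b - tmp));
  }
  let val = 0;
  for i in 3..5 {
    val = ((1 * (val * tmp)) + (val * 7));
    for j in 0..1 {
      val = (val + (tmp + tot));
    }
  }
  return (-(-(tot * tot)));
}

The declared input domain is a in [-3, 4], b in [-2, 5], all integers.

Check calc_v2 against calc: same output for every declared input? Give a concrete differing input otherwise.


Equivalent — the differences include constant usage differs, plus arithmetic usage differs, yet no declared input distinguishes the two.
Spot check at a=4, b=-2 — calc: tmp = 15; tot = -2; (min(abs(a), min(-3, b)) <= (tot + a)) -> true; b = 19; res = 0; [i=1]; res = 4; [i=2]; res = 8; [i=3]; res = 12; [i=4]; res = 16; [i=5]; res = 20; val = 0; [i=3]; val = 0; [j=0]; val = 13; [i=4]; val = 286; [j=0]; val = 299; return 4. calc_v2: tmp = 15; tot = -2; (min(abs(a), min(-3, b)) <= (tot + a)) -> true; b = 19; res = 0; [i=1]; res = 4; [i=2]; res = 8; [i=3]; res = 12; [i=4]; res = 16; [i=5]; res = 20; val = 0; [i=3]; val = 0; [j=0]; val = 13; [i=4]; val = 286; [j=0]; val = 299; return 4. Both give 4.
An exhaustive pass over the 64 declared inputs shows identical outputs.
verdict: equivalent


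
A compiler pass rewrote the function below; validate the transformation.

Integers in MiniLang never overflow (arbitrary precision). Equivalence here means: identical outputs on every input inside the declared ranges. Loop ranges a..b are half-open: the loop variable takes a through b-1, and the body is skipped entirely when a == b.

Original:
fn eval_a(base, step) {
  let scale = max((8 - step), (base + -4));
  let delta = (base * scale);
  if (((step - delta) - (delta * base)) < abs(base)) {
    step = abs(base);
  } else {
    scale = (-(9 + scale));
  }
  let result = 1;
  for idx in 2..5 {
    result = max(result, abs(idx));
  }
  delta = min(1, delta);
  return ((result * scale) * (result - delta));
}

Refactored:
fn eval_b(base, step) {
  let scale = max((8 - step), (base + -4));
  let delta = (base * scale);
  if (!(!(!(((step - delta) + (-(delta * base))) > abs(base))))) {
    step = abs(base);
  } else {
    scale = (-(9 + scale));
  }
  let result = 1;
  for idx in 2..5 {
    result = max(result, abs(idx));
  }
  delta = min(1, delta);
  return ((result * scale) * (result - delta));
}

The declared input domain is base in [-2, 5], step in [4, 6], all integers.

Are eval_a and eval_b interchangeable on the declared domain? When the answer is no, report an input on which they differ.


Consider the input base=-2, step=6.
eval_a: scale = 2; delta = -4; (((step - delta) - (delta * base)) < abs(base)) -> false; scale = -11; result = 1; [idx=2]; result = 2; [idx=3]; result = 3; [idx=4]; result = 4; delta = -4; return -352
eval_b: scale = 2; delta = -4; (!(!(!(((step - delta) + (-(delta * base))) > abs(base))))) -> true; step = 2; result = 1; [idx=2]; result = 2; [idx=3]; result = 3; [idx=4]; result = 4; delta = -4; return 64
-352 and 64 differ, so these are not the same function on this domain.
verdict: not equivalent; witness: base=-2, step=6


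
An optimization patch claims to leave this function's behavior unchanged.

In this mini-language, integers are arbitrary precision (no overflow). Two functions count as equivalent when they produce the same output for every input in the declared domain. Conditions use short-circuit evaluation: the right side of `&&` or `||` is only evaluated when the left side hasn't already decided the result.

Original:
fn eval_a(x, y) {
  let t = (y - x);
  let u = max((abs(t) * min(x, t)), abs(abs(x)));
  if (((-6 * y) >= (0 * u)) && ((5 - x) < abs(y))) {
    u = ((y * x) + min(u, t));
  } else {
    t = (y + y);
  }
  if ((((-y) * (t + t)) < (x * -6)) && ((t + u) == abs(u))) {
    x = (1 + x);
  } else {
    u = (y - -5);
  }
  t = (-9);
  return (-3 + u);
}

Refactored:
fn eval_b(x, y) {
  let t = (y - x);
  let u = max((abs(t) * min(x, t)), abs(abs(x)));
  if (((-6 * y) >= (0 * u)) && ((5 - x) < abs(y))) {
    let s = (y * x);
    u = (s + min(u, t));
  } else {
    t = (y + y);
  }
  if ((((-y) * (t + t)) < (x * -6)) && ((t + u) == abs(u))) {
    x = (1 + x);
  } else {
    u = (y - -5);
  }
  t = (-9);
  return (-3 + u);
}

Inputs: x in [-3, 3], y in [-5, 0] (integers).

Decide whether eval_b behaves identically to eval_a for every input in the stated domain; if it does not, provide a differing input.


Although statement counts differ; local variable names differ, 42/42 inputs agree.
verdict: equivalent


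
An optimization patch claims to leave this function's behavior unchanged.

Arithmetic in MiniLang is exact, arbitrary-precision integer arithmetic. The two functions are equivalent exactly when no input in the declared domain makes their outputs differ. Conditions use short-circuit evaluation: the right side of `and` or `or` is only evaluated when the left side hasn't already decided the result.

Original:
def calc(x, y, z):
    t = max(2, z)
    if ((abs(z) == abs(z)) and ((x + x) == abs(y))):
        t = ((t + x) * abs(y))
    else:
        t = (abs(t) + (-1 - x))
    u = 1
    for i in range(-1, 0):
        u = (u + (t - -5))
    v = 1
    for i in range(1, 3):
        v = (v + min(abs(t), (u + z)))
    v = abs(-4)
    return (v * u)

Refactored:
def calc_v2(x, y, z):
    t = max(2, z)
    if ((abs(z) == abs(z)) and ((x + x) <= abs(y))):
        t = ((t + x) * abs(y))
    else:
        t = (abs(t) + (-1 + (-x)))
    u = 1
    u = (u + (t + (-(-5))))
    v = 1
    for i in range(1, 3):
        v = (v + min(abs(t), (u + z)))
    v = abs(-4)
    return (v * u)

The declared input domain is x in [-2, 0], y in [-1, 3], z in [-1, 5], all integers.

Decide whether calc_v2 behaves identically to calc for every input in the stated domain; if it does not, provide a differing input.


Input x=-2, y=-1, z=-1: 36 from calc versus 24 from calc_v2.
verdict: not equivalent; witness: x=-2, y=-1, z=-1


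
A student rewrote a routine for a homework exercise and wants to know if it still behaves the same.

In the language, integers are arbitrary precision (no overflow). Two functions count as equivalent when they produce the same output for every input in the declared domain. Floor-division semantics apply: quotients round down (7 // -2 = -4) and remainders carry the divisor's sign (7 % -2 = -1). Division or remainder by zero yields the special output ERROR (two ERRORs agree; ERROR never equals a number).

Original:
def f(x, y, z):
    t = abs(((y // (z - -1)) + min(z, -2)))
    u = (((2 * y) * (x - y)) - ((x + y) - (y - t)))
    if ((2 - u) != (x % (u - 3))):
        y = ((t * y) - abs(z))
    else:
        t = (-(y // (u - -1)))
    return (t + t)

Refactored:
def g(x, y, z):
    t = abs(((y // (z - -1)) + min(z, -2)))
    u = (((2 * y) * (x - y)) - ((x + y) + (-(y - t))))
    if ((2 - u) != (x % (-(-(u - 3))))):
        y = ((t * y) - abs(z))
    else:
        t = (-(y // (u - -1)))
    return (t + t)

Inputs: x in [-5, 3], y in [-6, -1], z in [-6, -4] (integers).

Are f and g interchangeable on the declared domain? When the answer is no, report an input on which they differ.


Comparing the listings, the differences include: arithmetic usage differs.
One worked example (x=0, y=-3, z=-4) — f: t := 3 | u := -21 | ((2 - u) != (x % (u - 3))): true | y := -13 | result 6; g: t := 3 | u := -21 | ((2 - u) != (x % (-(-(u - 3))))): true | y := -13 | result 6; agreement on 6.
Checked all 162 inputs in the declared domain: the outputs agree on every one.
verdict: equivalent
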